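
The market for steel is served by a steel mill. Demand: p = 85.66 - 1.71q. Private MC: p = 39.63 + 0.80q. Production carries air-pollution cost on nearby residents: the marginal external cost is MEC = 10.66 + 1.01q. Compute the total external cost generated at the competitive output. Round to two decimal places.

Market equilibrium (private): 39.63 + 0.80q = 85.66 - 1.71q → q_m = 18.3386.
Total external cost = ∫₀^{q_m} (10.66 + 1.01q) dq = 10.66×18.3386 + ½×1.01×18.3386² = 365.3231.

365.32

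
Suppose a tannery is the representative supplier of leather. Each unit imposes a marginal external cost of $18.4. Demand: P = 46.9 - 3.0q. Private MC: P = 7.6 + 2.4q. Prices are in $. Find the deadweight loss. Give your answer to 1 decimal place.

DWL = $31.3

Market equilibrium (private): 7.6 + 2.4q = 46.9 - 3.0q → q_m = 7.2778.
Social marginal cost = private MC + MEC = 26.0 + 2.4q.
Set SMC = demand: 26.0 + 2.4q = 46.9 - 3.0q → q* = 3.8704.
The loss is the area between SMC and demand from q* to q_m; with linear curves that's a triangle of height MEC(q_m).
DWL = ½ × 3.4074 × 18.4000 = 31.3481.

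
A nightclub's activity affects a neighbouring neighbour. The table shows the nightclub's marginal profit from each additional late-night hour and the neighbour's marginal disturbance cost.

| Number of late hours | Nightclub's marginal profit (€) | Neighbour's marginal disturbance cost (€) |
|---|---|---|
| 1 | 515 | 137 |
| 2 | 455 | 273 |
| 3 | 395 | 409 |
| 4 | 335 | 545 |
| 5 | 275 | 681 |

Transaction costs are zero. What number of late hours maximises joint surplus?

Bargaining reaches the level where marginal profit last exceeds marginal disturbance cost.
That holds through level 2 (455 ≥ 273) but not at 3 (395 < 409).

2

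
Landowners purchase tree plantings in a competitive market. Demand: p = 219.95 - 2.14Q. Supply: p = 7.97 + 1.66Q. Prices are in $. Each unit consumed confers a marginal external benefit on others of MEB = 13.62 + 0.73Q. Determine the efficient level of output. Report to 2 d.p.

Social marginal benefit = demand + MEB = 233.57 - 1.41Q.
Set SMB = MC: 233.57 - 1.41Q = 7.97 + 1.66Q → Q* = 73.4853.

Q* = 73.49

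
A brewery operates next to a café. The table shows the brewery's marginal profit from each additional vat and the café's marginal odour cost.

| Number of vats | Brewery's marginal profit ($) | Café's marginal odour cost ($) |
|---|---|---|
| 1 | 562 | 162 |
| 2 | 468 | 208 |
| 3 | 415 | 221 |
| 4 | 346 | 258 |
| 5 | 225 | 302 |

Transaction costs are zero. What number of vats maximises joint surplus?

4

Bargaining reaches the level where marginal profit last exceeds marginal odour cost.
That holds through level 4 (346 ≥ 258) but not at 5 (225 < 302).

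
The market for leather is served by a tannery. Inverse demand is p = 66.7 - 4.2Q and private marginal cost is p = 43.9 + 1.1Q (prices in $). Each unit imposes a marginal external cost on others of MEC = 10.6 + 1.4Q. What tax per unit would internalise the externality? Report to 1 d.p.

Social marginal cost = private MC + MEC = 54.5 + 2.5Q.
Set SMC = demand: 54.5 + 2.5Q = 66.7 - 4.2Q → Q* = 1.8209.
The Pigouvian tax equals MEC at Q*: 10.6 + 1.4×1.8209 = 13.1493.

tax = $13.1 per unit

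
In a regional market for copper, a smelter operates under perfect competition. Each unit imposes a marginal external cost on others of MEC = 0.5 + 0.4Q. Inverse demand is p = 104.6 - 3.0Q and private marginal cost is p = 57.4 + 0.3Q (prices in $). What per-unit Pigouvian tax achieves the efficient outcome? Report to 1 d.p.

Social marginal cost = private MC + MEC = 57.9 + 0.7Q.
Set SMC = demand: 57.9 + 0.7Q = 104.6 - 3.0Q → Q* = 12.6216.
The Pigouvian tax equals MEC at Q*: 0.5 + 0.4×12.6216 = 5.5486.

tax = $5.5 per unit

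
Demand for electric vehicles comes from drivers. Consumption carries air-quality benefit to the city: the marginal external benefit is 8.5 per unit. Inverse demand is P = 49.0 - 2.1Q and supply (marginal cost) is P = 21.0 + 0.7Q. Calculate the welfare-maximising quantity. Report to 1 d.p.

Social marginal benefit = demand + MEB = 57.5 - 2.1Q.
Set SMB = MC: 57.5 - 2.1Q = 21.0 + 0.7Q → Q* = 13.0357.

Q* = 13.0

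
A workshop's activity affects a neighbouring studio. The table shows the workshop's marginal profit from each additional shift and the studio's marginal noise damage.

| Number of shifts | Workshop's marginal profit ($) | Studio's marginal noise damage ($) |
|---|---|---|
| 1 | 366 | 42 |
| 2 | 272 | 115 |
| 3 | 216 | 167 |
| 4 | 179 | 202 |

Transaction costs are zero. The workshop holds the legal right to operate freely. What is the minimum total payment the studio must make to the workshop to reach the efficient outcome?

Left alone the workshop would choose level 4 (marginal profit stays positive).
Efficient level: k* = 3 (marginal profit ≥ marginal noise damage through 3).
The studio must at least cover the workshop's forgone profit from cutting 4→3: 179 = 179.

$179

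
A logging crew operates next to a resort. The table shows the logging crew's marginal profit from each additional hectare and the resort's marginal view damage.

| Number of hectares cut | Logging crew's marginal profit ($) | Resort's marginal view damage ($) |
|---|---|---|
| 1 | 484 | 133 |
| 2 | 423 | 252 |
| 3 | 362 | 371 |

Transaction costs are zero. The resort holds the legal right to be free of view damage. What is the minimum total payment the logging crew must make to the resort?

Efficient level: marginal profit ≥ marginal view damage through level 2, so k* = 2.
With the resort holding the right, the logging crew must at least compensate total damage at k*: 133 + 252 = 385.

$385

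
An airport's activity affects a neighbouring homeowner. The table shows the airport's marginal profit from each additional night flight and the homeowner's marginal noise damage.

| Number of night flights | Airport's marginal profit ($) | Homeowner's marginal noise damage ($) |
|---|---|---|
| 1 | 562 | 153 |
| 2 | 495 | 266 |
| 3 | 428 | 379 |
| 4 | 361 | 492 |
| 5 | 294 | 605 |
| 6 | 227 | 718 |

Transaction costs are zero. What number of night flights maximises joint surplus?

3

Bargaining reaches the level where marginal profit last exceeds marginal noise damage.
That holds through level 3 (428 ≥ 379) but not at 4 (361 < 492).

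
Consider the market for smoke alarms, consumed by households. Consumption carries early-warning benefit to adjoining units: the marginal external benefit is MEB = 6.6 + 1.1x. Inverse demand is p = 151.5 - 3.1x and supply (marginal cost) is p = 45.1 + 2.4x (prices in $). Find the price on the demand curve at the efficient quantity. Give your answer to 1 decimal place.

P = $71.9

Social marginal benefit = demand + MEB = 158.1 - 2.0x.
Set SMB = MC: 158.1 - 2.0x = 45.1 + 2.4x → x* = 25.6818.
Consumer price on the demand curve at x*: 151.5 − 3.1×25.6818 = 71.8864.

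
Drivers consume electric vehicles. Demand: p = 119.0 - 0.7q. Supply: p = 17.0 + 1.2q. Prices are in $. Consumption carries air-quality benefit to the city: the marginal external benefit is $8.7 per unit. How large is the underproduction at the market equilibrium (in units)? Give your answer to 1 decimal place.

4.6 units

Market equilibrium (private): 17.0 + 1.2q = 119.0 - 0.7q → q_m = 53.6842.
Social marginal benefit = demand + MEB = 127.7 - 0.7q.
Set SMB = MC: 127.7 - 0.7q = 17.0 + 1.2q → q* = 58.2632.
Gap = |53.6842 − 58.2632| = 4.5790.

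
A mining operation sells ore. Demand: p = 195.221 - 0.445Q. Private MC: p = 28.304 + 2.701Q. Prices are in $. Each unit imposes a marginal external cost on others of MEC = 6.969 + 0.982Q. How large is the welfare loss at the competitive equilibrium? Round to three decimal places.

Market equilibrium (private): 28.304 + 2.701Q = 195.221 - 0.445Q → Q_m = 53.0569.
Social marginal cost = private MC + MEC = 35.273 + 3.683Q.
Set SMC = demand: 35.273 + 3.683Q = 195.221 - 0.445Q → Q* = 38.7471.
Between Q* and Q_m the wedge SMC − demand runs linearly from 0 to MEC(Q_m), so the loss is a triangle.
DWL = ½ × 14.3098 × 59.0709 = 422.6464.

DWL = $422.646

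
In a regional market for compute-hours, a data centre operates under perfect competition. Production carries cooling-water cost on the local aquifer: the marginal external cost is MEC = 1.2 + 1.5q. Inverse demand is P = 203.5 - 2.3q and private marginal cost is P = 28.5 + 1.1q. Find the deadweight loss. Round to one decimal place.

DWL = 627.3

Market equilibrium (private): 28.5 + 1.1q = 203.5 - 2.3q → q_m = 51.4706.
Social marginal cost = private MC + MEC = 29.7 + 2.6q.
Set SMC = demand: 29.7 + 2.6q = 203.5 - 2.3q → q* = 35.4694.
Between q* and q_m the wedge SMC − demand runs linearly from 0 to MEC(q_m), so the loss is a triangle.
DWL = ½ × 16.0012 × 78.4059 = 627.2942.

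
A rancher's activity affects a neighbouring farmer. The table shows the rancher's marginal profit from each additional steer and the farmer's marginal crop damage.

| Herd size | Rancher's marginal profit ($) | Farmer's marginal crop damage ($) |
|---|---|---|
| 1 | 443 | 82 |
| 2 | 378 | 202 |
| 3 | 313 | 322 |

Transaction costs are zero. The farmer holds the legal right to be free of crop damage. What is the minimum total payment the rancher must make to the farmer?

$284

Efficient level: marginal profit ≥ marginal crop damage through level 2, so k* = 2.
With the farmer holding the right, the rancher must at least compensate total damage at k*: 82 + 202 = 284.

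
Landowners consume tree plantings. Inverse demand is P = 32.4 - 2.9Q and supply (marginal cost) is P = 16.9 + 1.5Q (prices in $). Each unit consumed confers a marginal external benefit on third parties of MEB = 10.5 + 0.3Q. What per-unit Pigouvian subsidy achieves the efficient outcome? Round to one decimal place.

subsidy = $12.4 per unit

Social marginal benefit = demand + MEB = 42.9 - 2.6Q.
Set SMB = MC: 42.9 - 2.6Q = 16.9 + 1.5Q → Q* = 6.3415.
The Pigouvian subsidy equals MEB at Q*: 10.5 + 0.3×6.3415 = 12.4025.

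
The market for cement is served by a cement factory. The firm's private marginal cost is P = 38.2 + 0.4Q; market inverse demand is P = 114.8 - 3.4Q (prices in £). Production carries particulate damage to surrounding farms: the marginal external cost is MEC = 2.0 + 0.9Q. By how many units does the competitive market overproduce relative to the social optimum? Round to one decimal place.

Market equilibrium (private): 38.2 + 0.4Q = 114.8 - 3.4Q → Q_m = 20.1579.
Social marginal cost = private MC + MEC = 40.2 + 1.3Q.
Set SMC = demand: 40.2 + 1.3Q = 114.8 - 3.4Q → Q* = 15.8723.
Gap = |20.1579 − 15.8723| = 4.2856.

4.3 units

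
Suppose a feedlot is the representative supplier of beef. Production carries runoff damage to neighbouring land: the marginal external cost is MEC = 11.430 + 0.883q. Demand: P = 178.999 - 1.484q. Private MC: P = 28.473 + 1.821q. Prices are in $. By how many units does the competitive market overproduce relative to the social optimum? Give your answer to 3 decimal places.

Market equilibrium (private): 28.473 + 1.821q = 178.999 - 1.484q → q_m = 45.5449.
Social marginal cost = private MC + MEC = 39.903 + 2.704q.
Set SMC = demand: 39.903 + 2.704q = 178.999 - 1.484q → q* = 33.2130.
Gap = |45.5449 − 33.2130| = 12.3319.

12.332 units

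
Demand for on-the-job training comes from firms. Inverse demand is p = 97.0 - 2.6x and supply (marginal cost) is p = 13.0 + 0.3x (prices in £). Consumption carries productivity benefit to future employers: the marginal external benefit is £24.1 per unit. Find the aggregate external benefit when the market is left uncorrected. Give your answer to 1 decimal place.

£698.1

Market equilibrium (private): 13.0 + 0.3x = 97.0 - 2.6x → x_m = 28.9655.
Total external benefit = MEB × x_m = 24.1 × 28.9655 = 698.0686.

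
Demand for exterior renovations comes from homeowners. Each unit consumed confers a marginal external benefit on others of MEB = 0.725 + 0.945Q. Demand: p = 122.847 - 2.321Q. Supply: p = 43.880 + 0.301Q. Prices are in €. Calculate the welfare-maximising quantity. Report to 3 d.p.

Social marginal benefit = demand + MEB = 123.572 - 1.376Q.
Set SMB = MC: 123.572 - 1.376Q = 43.880 + 0.301Q → Q* = 47.5206.

Q* = 47.521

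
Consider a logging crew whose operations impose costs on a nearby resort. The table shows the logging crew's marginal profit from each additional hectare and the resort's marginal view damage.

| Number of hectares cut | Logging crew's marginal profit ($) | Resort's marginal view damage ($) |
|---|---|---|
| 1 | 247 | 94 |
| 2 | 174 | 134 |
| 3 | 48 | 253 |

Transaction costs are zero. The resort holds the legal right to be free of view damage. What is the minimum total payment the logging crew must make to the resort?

Efficient level: marginal profit ≥ marginal view damage through level 2, so k* = 2.
With the resort holding the right, the logging crew must at least compensate total damage at k*: 94 + 134 = 228.

$228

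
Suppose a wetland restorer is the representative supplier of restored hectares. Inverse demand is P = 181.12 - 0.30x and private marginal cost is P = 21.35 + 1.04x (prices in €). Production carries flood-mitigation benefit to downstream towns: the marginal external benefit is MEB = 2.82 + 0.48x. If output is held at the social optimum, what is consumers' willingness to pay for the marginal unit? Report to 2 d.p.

P = €124.40

Social marginal cost = private MC − MEB = 18.53 + 0.56x.
Set SMC = demand: 18.53 + 0.56x = 181.12 - 0.30x → x* = 189.0581.
Consumer price on the demand curve at x*: 181.12 − 0.30×189.0581 = 124.4026.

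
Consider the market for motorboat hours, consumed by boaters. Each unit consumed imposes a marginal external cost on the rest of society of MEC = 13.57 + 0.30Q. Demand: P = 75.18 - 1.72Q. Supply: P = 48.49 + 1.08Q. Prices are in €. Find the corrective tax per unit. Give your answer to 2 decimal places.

tax = €14.84 per unit

Social marginal benefit = demand − MEC = 61.61 - 2.02Q.
Set SMB = MC: 61.61 - 2.02Q = 48.49 + 1.08Q → Q* = 4.2323.
The Pigouvian tax equals MEC at Q*: 13.57 + 0.30×4.2323 = 14.8397.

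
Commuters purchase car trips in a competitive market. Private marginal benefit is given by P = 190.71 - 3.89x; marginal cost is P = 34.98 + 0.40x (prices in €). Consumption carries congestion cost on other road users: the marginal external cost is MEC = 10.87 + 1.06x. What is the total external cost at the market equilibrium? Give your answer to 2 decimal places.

€1092.99

Market equilibrium (private): 34.98 + 0.40x = 190.71 - 3.89x → x_m = 36.3007.
Total external cost = ∫₀^{x_m} (10.87 + 1.06x) dx = 10.87×36.3007 + ½×1.06×36.3007² = 1092.9912.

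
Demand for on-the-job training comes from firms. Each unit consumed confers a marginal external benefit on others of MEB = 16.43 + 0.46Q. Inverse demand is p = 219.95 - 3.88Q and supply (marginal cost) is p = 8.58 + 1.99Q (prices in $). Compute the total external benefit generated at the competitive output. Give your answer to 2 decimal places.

$889.84

Market equilibrium (private): 8.58 + 1.99Q = 219.95 - 3.88Q → Q_m = 36.0085.
Total external benefit = ∫₀^{Q_m} (16.43 + 0.46Q) dQ = 16.43×36.0085 + ½×0.46×36.0085² = 889.8404.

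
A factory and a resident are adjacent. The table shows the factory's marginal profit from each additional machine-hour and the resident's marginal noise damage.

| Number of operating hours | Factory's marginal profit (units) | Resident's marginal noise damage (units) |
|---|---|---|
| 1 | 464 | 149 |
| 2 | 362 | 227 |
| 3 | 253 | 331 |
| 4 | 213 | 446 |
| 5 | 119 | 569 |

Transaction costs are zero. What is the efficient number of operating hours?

Bargaining reaches the level where marginal profit last exceeds marginal noise damage.
That holds through level 2 (362 ≥ 227) but not at 3 (253 < 331).

2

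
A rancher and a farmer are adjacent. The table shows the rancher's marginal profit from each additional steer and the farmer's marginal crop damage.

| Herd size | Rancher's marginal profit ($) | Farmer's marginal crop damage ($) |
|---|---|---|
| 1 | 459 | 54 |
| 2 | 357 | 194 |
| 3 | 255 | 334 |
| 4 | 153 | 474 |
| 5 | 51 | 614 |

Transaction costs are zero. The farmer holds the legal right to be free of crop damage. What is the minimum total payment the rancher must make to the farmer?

$248

Efficient level: marginal profit ≥ marginal crop damage through level 2, so k* = 2.
With the farmer holding the right, the rancher must at least compensate total damage at k*: 54 + 194 = 248.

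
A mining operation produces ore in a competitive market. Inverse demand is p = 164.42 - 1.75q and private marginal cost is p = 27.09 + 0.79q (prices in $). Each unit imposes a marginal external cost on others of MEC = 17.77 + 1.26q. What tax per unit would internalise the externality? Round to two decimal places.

Social marginal cost = private MC + MEC = 44.86 + 2.05q.
Set SMC = demand: 44.86 + 2.05q = 164.42 - 1.75q → q* = 31.4632.
The Pigouvian tax equals MEC at q*: 17.77 + 1.26×31.4632 = 57.4136.

tax = $57.41 per unit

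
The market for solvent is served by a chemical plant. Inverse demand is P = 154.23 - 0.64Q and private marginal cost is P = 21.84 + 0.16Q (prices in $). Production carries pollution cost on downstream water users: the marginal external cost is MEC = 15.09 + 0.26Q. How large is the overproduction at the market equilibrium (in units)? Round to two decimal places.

54.83 units

Market equilibrium (private): 21.84 + 0.16Q = 154.23 - 0.64Q → Q_m = 165.4875.
Social marginal cost = private MC + MEC = 36.93 + 0.42Q.
Set SMC = demand: 36.93 + 0.42Q = 154.23 - 0.64Q → Q* = 110.6604.
Gap = |165.4875 − 110.6604| = 54.8271.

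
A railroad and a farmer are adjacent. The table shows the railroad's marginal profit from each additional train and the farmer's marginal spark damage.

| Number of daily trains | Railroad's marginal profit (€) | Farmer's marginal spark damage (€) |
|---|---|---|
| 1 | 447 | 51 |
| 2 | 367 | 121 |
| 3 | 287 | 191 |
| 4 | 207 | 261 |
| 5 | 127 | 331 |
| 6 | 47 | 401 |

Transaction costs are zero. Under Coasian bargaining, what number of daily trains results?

Bargaining reaches the level where marginal profit last exceeds marginal spark damage.
That holds through level 3 (287 ≥ 191) but not at 4 (207 < 261).

3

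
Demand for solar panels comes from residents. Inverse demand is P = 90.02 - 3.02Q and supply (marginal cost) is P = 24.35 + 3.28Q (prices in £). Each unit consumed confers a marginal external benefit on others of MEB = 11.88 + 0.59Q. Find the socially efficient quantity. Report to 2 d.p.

Q* = 13.58

Social marginal benefit = demand + MEB = 101.90 - 2.43Q.
Set SMB = MC: 101.90 - 2.43Q = 24.35 + 3.28Q → Q* = 13.5814.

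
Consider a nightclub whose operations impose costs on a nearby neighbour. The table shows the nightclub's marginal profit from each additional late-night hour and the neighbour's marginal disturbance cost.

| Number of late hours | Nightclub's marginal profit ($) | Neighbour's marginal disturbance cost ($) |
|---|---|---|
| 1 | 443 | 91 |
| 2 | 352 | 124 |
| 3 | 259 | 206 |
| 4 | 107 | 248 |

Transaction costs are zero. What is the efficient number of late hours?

3

Bargaining reaches the level where marginal profit last exceeds marginal disturbance cost.
That holds through level 3 (259 ≥ 206) but not at 4 (107 < 248).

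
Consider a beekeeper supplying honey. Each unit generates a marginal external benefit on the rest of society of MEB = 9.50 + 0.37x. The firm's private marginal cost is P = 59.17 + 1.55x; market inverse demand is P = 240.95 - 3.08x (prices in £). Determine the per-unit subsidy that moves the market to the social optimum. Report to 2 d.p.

Social marginal cost = private MC − MEB = 49.67 + 1.18x.
Set SMC = demand: 49.67 + 1.18x = 240.95 - 3.08x → x* = 44.9014.
The Pigouvian subsidy equals MEB at x*: 9.50 + 0.37×44.9014 = 26.1135.

subsidy = £26.11 per unit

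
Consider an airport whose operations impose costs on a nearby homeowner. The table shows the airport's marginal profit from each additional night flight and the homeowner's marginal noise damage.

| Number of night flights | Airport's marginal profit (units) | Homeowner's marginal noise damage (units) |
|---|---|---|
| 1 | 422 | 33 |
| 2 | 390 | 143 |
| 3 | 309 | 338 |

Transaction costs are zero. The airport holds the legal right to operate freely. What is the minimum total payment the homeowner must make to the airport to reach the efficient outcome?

309

Left alone the airport would choose level 3 (marginal profit stays positive).
Efficient level: k* = 2 (marginal profit ≥ marginal noise damage through 2).
The homeowner must at least cover the airport's forgone profit from cutting 3→2: 309 = 309.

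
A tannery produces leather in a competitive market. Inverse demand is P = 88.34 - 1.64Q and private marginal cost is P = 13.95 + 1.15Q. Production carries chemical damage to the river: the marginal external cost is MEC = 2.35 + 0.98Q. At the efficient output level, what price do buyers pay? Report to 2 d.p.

P = 57.00

Social marginal cost = private MC + MEC = 16.30 + 2.13Q.
Set SMC = demand: 16.30 + 2.13Q = 88.34 - 1.64Q → Q* = 19.1088.
Consumer price on the demand curve at Q*: 88.34 − 1.64×19.1088 = 57.0016.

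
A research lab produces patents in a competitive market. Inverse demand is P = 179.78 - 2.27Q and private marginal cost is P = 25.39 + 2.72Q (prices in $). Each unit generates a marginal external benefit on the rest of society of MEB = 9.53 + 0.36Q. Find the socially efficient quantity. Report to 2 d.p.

Social marginal cost = private MC − MEB = 15.86 + 2.36Q.
Set SMC = demand: 15.86 + 2.36Q = 179.78 - 2.27Q → Q* = 35.4039.

Q* = 35.40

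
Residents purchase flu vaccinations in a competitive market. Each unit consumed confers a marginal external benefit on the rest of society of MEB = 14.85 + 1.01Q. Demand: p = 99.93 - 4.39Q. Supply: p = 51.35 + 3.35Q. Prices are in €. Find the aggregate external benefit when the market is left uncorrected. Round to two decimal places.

€113.10

Market equilibrium (private): 51.35 + 3.35Q = 99.93 - 4.39Q → Q_m = 6.2765.
Total external benefit = ∫₀^{Q_m} (14.85 + 1.01Q) dQ = 14.85×6.2765 + ½×1.01×6.2765² = 113.1002.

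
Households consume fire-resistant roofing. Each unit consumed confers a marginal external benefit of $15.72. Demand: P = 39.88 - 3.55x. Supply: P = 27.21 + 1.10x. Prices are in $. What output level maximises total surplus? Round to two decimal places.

x* = 6.11

Social marginal benefit = demand + MEB = 55.60 - 3.55x.
Set SMB = MC: 55.60 - 3.55x = 27.21 + 1.10x → x* = 6.1054.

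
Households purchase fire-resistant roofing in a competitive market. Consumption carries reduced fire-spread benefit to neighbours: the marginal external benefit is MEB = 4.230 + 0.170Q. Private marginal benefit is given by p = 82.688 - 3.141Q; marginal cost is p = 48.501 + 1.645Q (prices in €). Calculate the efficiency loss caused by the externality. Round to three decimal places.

Market equilibrium (private): 48.501 + 1.645Q = 82.688 - 3.141Q → Q_m = 7.1431.
Social marginal benefit = demand + MEB = 86.918 - 2.971Q.
Set SMB = MC: 86.918 - 2.971Q = 48.501 + 1.645Q → Q* = 8.3226.
Between Q* and Q_m the wedge SMB − MC runs linearly from 0 to MEB(Q_m), so the loss is a triangle.
DWL = ½ × 1.1795 × 5.4443 = 3.2108.

DWL = €3.211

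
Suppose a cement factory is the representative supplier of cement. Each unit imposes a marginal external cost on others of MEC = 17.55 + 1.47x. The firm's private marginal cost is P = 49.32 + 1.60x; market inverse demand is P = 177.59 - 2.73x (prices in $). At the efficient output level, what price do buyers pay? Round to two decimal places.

Social marginal cost = private MC + MEC = 66.87 + 3.07x.
Set SMC = demand: 66.87 + 3.07x = 177.59 - 2.73x → x* = 19.0897.
Consumer price on the demand curve at x*: 177.59 − 2.73×19.0897 = 125.4751.

P = $125.48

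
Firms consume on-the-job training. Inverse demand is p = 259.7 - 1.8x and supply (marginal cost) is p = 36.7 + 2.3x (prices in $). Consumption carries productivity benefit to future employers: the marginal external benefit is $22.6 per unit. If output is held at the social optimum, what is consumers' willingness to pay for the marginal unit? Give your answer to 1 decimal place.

P = $151.9

Social marginal benefit = demand + MEB = 282.3 - 1.8x.
Set SMB = MC: 282.3 - 1.8x = 36.7 + 2.3x → x* = 59.9024.
Consumer price on the demand curve at x*: 259.7 − 1.8×59.9024 = 151.8757.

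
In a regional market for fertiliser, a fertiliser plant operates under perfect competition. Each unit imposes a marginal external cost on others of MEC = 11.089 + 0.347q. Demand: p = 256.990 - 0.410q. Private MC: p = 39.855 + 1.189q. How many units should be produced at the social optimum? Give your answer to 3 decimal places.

q* = 105.882

Social marginal cost = private MC + MEC = 50.944 + 1.536q.
Set SMC = demand: 50.944 + 1.536q = 256.990 - 0.410q → q* = 105.8818.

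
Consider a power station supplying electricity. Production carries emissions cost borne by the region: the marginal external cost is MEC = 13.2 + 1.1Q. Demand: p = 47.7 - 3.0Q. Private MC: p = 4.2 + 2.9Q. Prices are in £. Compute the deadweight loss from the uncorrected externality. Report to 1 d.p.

Market equilibrium (private): 4.2 + 2.9Q = 47.7 - 3.0Q → Q_m = 7.3729.
Social marginal cost = private MC + MEC = 17.4 + 4.0Q.
Set SMC = demand: 17.4 + 4.0Q = 47.7 - 3.0Q → Q* = 4.3286.
Height of the DWL triangle at Q_m is SMC(Q_m) − demand(Q_m) = MEC(Q_m) = 21.3102.
DWL = ½ × 3.0443 × 21.3102 = 32.4373.

DWL = £32.4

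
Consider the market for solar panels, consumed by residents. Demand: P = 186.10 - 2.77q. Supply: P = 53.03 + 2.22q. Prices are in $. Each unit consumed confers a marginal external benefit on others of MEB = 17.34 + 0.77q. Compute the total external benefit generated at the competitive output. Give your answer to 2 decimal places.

Market equilibrium (private): 53.03 + 2.22q = 186.10 - 2.77q → q_m = 26.6673.
Total external benefit = ∫₀^{q_m} (17.34 + 0.77q) dq = 17.34×26.6673 + ½×0.77×26.6673² = 736.2018.

$736.20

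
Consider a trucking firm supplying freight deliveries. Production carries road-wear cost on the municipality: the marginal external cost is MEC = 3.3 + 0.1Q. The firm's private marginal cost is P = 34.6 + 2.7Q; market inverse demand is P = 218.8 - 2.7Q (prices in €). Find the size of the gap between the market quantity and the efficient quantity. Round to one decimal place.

1.2 units

Market equilibrium (private): 34.6 + 2.7Q = 218.8 - 2.7Q → Q_m = 34.1111.
Social marginal cost = private MC + MEC = 37.9 + 2.8Q.
Set SMC = demand: 37.9 + 2.8Q = 218.8 - 2.7Q → Q* = 32.8909.
Gap = |34.1111 − 32.8909| = 1.2202.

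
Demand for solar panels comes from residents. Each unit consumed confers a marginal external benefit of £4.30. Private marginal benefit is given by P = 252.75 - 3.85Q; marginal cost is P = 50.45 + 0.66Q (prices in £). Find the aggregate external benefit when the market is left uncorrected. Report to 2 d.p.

Market equilibrium (private): 50.45 + 0.66Q = 252.75 - 3.85Q → Q_m = 44.8559.
Total external benefit = MEB × Q_m = 4.30 × 44.8559 = 192.8804.

£192.88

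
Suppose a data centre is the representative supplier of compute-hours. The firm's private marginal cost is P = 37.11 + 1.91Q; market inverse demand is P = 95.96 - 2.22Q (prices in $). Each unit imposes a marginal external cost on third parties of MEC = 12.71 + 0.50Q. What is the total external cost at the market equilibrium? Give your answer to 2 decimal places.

$231.87

Market equilibrium (private): 37.11 + 1.91Q = 95.96 - 2.22Q → Q_m = 14.2494.
Total external cost = ∫₀^{Q_m} (12.71 + 0.50Q) dQ = 12.71×14.2494 + ½×0.50×14.2494² = 231.8712.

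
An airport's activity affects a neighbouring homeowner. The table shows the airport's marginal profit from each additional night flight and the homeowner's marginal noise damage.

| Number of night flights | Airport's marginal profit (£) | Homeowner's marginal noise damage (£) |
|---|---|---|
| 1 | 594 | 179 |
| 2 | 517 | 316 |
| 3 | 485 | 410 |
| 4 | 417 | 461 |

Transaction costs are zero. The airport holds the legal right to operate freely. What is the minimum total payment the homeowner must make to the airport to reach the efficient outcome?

£417

Left alone the airport would choose level 4 (marginal profit stays positive).
Efficient level: k* = 3 (marginal profit ≥ marginal noise damage through 3).
The homeowner must at least cover the airport's forgone profit from cutting 4→3: 417 = 417.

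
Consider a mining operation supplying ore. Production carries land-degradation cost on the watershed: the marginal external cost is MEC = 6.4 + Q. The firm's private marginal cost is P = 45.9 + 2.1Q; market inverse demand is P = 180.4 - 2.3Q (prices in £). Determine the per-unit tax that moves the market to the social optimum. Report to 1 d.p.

Social marginal cost = private MC + MEC = 52.3 + 3.1Q.
Set SMC = demand: 52.3 + 3.1Q = 180.4 - 2.3Q → Q* = 23.7222.
The Pigouvian tax equals MEC at Q*: 6.4 + 1.0×23.7222 = 30.1222.

tax = £30.1 per unit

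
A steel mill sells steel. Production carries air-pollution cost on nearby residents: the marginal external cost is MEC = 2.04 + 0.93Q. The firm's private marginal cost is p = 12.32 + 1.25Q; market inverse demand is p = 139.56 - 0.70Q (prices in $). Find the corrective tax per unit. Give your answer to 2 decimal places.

Social marginal cost = private MC + MEC = 14.36 + 2.18Q.
Set SMC = demand: 14.36 + 2.18Q = 139.56 - 0.70Q → Q* = 43.4722.
The Pigouvian tax equals MEC at Q*: 2.04 + 0.93×43.4722 = 42.4691.

tax = $42.47 per unit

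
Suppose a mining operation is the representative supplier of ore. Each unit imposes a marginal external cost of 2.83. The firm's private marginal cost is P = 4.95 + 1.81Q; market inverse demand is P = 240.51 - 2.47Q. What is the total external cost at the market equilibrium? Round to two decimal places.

155.76

Market equilibrium (private): 4.95 + 1.81Q = 240.51 - 2.47Q → Q_m = 55.0374.
Total external cost = MEC × Q_m = 2.83 × 55.0374 = 155.7558.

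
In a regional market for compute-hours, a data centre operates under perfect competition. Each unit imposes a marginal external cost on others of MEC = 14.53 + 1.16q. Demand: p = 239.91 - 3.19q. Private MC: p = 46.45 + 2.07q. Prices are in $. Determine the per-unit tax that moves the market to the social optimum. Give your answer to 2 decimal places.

Social marginal cost = private MC + MEC = 60.98 + 3.23q.
Set SMC = demand: 60.98 + 3.23q = 239.91 - 3.19q → q* = 27.8707.
The Pigouvian tax equals MEC at q*: 14.53 + 1.16×27.8707 = 46.8600.

tax = $46.86 per unit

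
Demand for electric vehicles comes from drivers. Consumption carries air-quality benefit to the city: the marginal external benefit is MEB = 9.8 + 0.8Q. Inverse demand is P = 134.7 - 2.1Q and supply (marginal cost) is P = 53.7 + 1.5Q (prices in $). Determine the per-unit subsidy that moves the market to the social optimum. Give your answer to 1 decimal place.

subsidy = $35.7 per unit

Social marginal benefit = demand + MEB = 144.5 - 1.3Q.
Set SMB = MC: 144.5 - 1.3Q = 53.7 + 1.5Q → Q* = 32.4286.
The Pigouvian subsidy equals MEB at Q*: 9.8 + 0.8×32.4286 = 35.7429.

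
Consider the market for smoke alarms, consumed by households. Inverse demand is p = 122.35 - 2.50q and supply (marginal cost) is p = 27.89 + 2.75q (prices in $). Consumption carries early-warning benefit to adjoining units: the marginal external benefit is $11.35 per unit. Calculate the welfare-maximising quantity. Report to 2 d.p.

q* = 20.15

Social marginal benefit = demand + MEB = 133.70 - 2.50q.
Set SMB = MC: 133.70 - 2.50q = 27.89 + 2.75q → q* = 20.1543.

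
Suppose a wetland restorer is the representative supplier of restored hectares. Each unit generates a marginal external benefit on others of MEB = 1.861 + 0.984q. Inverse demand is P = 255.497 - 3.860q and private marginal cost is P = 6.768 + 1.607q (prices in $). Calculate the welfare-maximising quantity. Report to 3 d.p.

q* = 55.898

Social marginal cost = private MC − MEB = 4.907 + 0.623q.
Set SMC = demand: 4.907 + 0.623q = 255.497 - 3.860q → q* = 55.8978.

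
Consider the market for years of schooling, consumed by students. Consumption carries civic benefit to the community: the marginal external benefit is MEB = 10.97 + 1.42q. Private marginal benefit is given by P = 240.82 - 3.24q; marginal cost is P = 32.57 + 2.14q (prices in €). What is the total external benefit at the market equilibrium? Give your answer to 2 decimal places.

€1488.44

Market equilibrium (private): 32.57 + 2.14q = 240.82 - 3.24q → q_m = 38.7082.
Total external benefit = ∫₀^{q_m} (10.97 + 1.42q) dq = 10.97×38.7082 + ½×1.42×38.7082² = 1488.4395.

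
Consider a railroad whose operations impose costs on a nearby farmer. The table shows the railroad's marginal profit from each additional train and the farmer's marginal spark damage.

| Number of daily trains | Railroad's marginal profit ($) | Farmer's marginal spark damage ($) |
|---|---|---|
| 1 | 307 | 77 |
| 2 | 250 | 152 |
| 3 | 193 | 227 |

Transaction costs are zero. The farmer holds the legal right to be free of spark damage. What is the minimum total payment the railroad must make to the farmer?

$229

Efficient level: marginal profit ≥ marginal spark damage through level 2, so k* = 2.
With the farmer holding the right, the railroad must at least compensate total damage at k*: 77 + 152 = 229.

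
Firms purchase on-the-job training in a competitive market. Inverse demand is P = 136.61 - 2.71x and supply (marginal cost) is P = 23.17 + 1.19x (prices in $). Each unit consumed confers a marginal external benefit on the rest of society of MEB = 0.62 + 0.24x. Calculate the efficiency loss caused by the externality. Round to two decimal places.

Market equilibrium (private): 23.17 + 1.19x = 136.61 - 2.71x → x_m = 29.0872.
Social marginal benefit = demand + MEB = 137.23 - 2.47x.
Set SMB = MC: 137.23 - 2.47x = 23.17 + 1.19x → x* = 31.1639.
The welfare-loss triangle has base |x_m − x*| and height MEB(x_m) (the vertical gap between SMB and MC is zero at x* and MEB at x_m).
DWL = ½ × 2.0767 × 7.6009 = 7.8924.

DWL = $7.89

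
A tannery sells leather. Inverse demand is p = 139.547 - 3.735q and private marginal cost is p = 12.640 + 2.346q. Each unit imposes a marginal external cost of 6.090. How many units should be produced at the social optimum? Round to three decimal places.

q* = 19.868

Social marginal cost = private MC + MEC = 18.730 + 2.346q.
Set SMC = demand: 18.730 + 2.346q = 139.547 - 3.735q → q* = 19.8679.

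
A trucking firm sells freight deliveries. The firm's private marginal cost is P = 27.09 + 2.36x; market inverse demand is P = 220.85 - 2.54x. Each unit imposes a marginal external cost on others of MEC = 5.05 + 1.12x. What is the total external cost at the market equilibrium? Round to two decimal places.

Market equilibrium (private): 27.09 + 2.36x = 220.85 - 2.54x → x_m = 39.5429.
Total external cost = ∫₀^{x_m} (5.05 + 1.12x) dx = 5.05×39.5429 + ½×1.12×39.5429² = 1075.3306.

1075.33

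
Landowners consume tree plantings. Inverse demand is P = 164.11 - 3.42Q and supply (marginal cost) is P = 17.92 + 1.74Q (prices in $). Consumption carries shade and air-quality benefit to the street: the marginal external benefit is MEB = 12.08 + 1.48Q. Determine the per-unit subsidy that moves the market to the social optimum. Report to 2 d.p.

subsidy = $75.73 per unit

Social marginal benefit = demand + MEB = 176.19 - 1.94Q.
Set SMB = MC: 176.19 - 1.94Q = 17.92 + 1.74Q → Q* = 43.0082.
The Pigouvian subsidy equals MEB at Q*: 12.08 + 1.48×43.0082 = 75.7321.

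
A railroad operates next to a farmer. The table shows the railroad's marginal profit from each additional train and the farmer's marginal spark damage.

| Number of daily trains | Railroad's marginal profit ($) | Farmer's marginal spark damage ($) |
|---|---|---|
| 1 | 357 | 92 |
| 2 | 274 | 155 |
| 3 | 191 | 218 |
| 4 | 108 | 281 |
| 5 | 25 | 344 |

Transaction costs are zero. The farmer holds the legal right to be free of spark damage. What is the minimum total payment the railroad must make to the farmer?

$247

Efficient level: marginal profit ≥ marginal spark damage through level 2, so k* = 2.
With the farmer holding the right, the railroad must at least compensate total damage at k*: 92 + 155 = 247.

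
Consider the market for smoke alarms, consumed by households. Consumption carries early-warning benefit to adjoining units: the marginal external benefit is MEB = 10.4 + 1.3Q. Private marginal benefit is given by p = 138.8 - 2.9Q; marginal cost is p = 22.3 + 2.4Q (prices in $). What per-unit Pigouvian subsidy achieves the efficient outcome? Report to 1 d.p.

Social marginal benefit = demand + MEB = 149.2 - 1.6Q.
Set SMB = MC: 149.2 - 1.6Q = 22.3 + 2.4Q → Q* = 31.7250.
The Pigouvian subsidy equals MEB at Q*: 10.4 + 1.3×31.7250 = 51.6425.

subsidy = $51.6 per unit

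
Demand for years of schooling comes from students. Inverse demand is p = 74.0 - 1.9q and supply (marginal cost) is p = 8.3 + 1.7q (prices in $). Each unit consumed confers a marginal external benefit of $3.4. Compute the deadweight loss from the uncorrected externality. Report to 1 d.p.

Market equilibrium (private): 8.3 + 1.7q = 74.0 - 1.9q → q_m = 18.2500.
Social marginal benefit = demand + MEB = 77.4 - 1.9q.
Set SMB = MC: 77.4 - 1.9q = 8.3 + 1.7q → q* = 19.1944.
Between q* and q_m the wedge SMB − MC runs linearly from 0 to MEB(q_m), so the loss is a triangle.
DWL = ½ × 0.9444 × 3.4000 = 1.6055.

DWL = $1.6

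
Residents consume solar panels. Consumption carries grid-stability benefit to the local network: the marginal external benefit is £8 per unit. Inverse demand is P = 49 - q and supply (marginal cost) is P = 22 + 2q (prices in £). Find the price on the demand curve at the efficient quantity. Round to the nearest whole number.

P = £37

Social marginal benefit = demand + MEB = 57 - q.
Set SMB = MC: 57 - q = 22 + 2q → q* = 11.6667.
Consumer price on the demand curve at q*: 49 − 1×11.6667 = 37.3333.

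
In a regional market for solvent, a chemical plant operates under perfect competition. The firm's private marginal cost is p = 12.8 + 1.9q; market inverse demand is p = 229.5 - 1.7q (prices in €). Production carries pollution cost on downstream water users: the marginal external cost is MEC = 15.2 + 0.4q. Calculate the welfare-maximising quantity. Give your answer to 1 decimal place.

Social marginal cost = private MC + MEC = 28.0 + 2.3q.
Set SMC = demand: 28.0 + 2.3q = 229.5 - 1.7q → q* = 50.3750.

q* = 50.4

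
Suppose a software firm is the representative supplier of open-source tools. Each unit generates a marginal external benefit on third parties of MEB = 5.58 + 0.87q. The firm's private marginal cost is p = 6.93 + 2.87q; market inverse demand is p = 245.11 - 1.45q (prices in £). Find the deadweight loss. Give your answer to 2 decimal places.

Market equilibrium (private): 6.93 + 2.87q = 245.11 - 1.45q → q_m = 55.1343.
Social marginal cost = private MC − MEB = 1.35 + 2.00q.
Set SMC = demand: 1.35 + 2.00q = 245.11 - 1.45q → q* = 70.6551.
The welfare-loss triangle has base |q_m − q*| and height MEB(q_m) (the vertical gap between SMC and demand is zero at q* and MEB at q_m).
DWL = ½ × 15.5208 × 53.5468 = 415.5446.

DWL = £415.54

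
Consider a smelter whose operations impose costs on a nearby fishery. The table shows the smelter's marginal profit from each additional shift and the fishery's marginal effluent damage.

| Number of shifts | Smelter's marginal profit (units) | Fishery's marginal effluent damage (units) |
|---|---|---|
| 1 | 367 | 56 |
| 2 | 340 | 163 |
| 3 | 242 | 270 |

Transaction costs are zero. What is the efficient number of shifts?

Bargaining reaches the level where marginal profit last exceeds marginal effluent damage.
That holds through level 2 (340 ≥ 163) but not at 3 (242 < 270).

2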